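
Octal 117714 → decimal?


Positional values:
Position 0: 4 × 8^0 = 4
Position 1: 1 × 8^1 = 8
Position 2: 7 × 8^2 = 448
Position 3: 7 × 8^3 = 3584
Position 4: 1 × 8^4 = 4096
Position 5: 1 × 8^5 = 32768
Sum = 4 + 8 + 448 + 3584 + 4096 + 32768
= 40908


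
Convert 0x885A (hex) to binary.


Each hex digit → 4 binary bits:
  8 = 1000
  8 = 1000
  5 = 0101
  A = 1010
Concatenate: 1000 1000 0101 1010
= 1000100001011010


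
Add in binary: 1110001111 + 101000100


Align and add column by column (LSB to MSB, carry propagating):
  01110001111
+ 00101000100
  -----------
  col 0: 1 + 0 + 0 (carry in) = 1 → bit 1, carry out 0
  col 1: 1 + 0 + 0 (carry in) = 1 → bit 1, carry out 0
  col 2: 1 + 1 + 0 (carry in) = 2 → bit 0, carry out 1
  col 3: 1 + 0 + 1 (carry in) = 2 → bit 0, carry out 1
  col 4: 0 + 0 + 1 (carry in) = 1 → bit 1, carry out 0
  col 5: 0 + 0 + 0 (carry in) = 0 → bit 0, carry out 0
  col 6: 0 + 1 + 0 (carry in) = 1 → bit 1, carry out 0
  col 7: 1 + 0 + 0 (carry in) = 1 → bit 1, carry out 0
  col 8: 1 + 1 + 0 (carry in) = 2 → bit 0, carry out 1
  col 9: 1 + 0 + 1 (carry in) = 2 → bit 0, carry out 1
  col 10: 0 + 0 + 1 (carry in) = 1 → bit 1, carry out 0
Reading bits MSB→LSB: 10011010011
Strip leading zeros: 10011010011
= 10011010011


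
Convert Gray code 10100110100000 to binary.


Gray code: 10100110100000
MSB stays the same: 1
Each subsequent bit = prev_binary XOR current_gray:
  B[1] = 1 XOR 0 = 1
  B[2] = 1 XOR 1 = 0
  B[3] = 0 XOR 0 = 0
  B[4] = 0 XOR 0 = 0
  B[5] = 0 XOR 1 = 1
  B[6] = 1 XOR 1 = 0
  B[7] = 0 XOR 0 = 0
  B[8] = 0 XOR 1 = 1
  B[9] = 1 XOR 0 = 1
  B[10] = 1 XOR 0 = 1
  B[11] = 1 XOR 0 = 1
  B[12] = 1 XOR 0 = 1
  B[13] = 1 XOR 0 = 1
= 11000100111111 (12607 decimal)


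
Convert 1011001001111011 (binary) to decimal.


Positional values:
Bit 0: 1 × 2^0 = 1
Bit 1: 1 × 2^1 = 2
Bit 3: 1 × 2^3 = 8
Bit 4: 1 × 2^4 = 16
Bit 5: 1 × 2^5 = 32
Bit 6: 1 × 2^6 = 64
Bit 9: 1 × 2^9 = 512
Bit 12: 1 × 2^12 = 4096
Bit 13: 1 × 2^13 = 8192
Bit 15: 1 × 2^15 = 32768
Sum = 1 + 2 + 8 + 16 + 32 + 64 + 512 + 4096 + 8192 + 32768
= 45691


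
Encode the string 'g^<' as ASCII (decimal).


String: 'g^<'  (3 characters)
Per-character ASCII lookup:
  'g': lowercase starts at 97: 'g' = 97 + 6 = 103
  '^': special character: '^' = 94
  '<': special character: '<' = 60
= 103 94 60


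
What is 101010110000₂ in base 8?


Group into 3-bit groups: 101010110000
  101 = 5
  010 = 2
  110 = 6
  000 = 0
= 0o5260


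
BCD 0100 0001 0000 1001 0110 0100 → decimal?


Each 4-bit group → digit:
  0100 → 4
  0001 → 1
  0000 → 0
  1001 → 9
  0110 → 6
  0100 → 4
= 410964


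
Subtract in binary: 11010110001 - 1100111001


Align and subtract column by column (LSB to MSB, borrowing when needed):
  11010110001
- 01100111001
  -----------
  col 0: (1 - 0 borrow-in) - 1 → 1 - 1 = 0, borrow out 0
  col 1: (0 - 0 borrow-in) - 0 → 0 - 0 = 0, borrow out 0
  col 2: (0 - 0 borrow-in) - 0 → 0 - 0 = 0, borrow out 0
  col 3: (0 - 0 borrow-in) - 1 → borrow from next column: (0+2) - 1 = 1, borrow out 1
  col 4: (1 - 1 borrow-in) - 1 → borrow from next column: (0+2) - 1 = 1, borrow out 1
  col 5: (1 - 1 borrow-in) - 1 → borrow from next column: (0+2) - 1 = 1, borrow out 1
  col 6: (0 - 1 borrow-in) - 0 → borrow from next column: (-1+2) - 0 = 1, borrow out 1
  col 7: (1 - 1 borrow-in) - 0 → 0 - 0 = 0, borrow out 0
  col 8: (0 - 0 borrow-in) - 1 → borrow from next column: (0+2) - 1 = 1, borrow out 1
  col 9: (1 - 1 borrow-in) - 1 → borrow from next column: (0+2) - 1 = 1, borrow out 1
  col 10: (1 - 1 borrow-in) - 0 → 0 - 0 = 0, borrow out 0
Reading bits MSB→LSB: 01101111000
Strip leading zeros: 1101111000
= 1101111000


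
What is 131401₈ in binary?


Each octal digit → 3 binary bits:
  1 = 001
  3 = 011
  1 = 001
  4 = 100
  0 = 000
  1 = 001
Concatenate: 001 011 001 100 000 001
= 001011001100000001


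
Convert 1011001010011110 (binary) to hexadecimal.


Group into 4-bit nibbles: 1011001010011110
  1011 = B
  0010 = 2
  1001 = 9
  1110 = E
= 0xB29E


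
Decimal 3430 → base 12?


Divide by 12 repeatedly:
3430 ÷ 12 = 285 remainder 10
285 ÷ 12 = 23 remainder 9
23 ÷ 12 = 1 remainder 11
1 ÷ 12 = 0 remainder 1
Reading remainders bottom-up:
= 1B9A


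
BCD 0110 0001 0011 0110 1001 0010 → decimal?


Each 4-bit group → digit:
  0110 → 6
  0001 → 1
  0011 → 3
  0110 → 6
  1001 → 9
  0010 → 2
= 613692


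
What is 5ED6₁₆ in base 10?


Positional values:
Position 0: 6 × 16^0 = 6 × 1 = 6
Position 1: D × 16^1 = 13 × 16 = 208
Position 2: E × 16^2 = 14 × 256 = 3584
Position 3: 5 × 16^3 = 5 × 4096 = 20480
Sum = 6 + 208 + 3584 + 20480
= 24278


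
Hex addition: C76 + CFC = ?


Align and add column by column (LSB to MSB, each column mod 16 with carry):
  0C76
+ 0CFC
  ----
  col 0: 6(6) + C(12) + 0 (carry in) = 18 → 2(2), carry out 1
  col 1: 7(7) + F(15) + 1 (carry in) = 23 → 7(7), carry out 1
  col 2: C(12) + C(12) + 1 (carry in) = 25 → 9(9), carry out 1
  col 3: 0(0) + 0(0) + 1 (carry in) = 1 → 1(1), carry out 0
Reading digits MSB→LSB: 1972
Strip leading zeros: 1972
= 0x1972


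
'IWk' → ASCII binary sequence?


String: 'IWk'  (3 characters)
Per-character ASCII lookup:
  'I': uppercase starts at 65: 'I' = 65 + 8 = 73 → 1001001
  'W': uppercase starts at 65: 'W' = 65 + 22 = 87 → 1010111
  'k': lowercase starts at 97: 'k' = 97 + 10 = 107 → 1101011
= 1001001 1010111 1101011


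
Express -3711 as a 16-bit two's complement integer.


Original: 0000111001111111
Step 1 - Invert all bits: 1111000110000000
Step 2 - Add 1: 1111000110000000 + 1
= 1111000110000001 (represents -3711)


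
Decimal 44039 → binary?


Divide by 2 repeatedly:
44039 ÷ 2 = 22019 remainder 1
22019 ÷ 2 = 11009 remainder 1
11009 ÷ 2 = 5504 remainder 1
5504 ÷ 2 = 2752 remainder 0
2752 ÷ 2 = 1376 remainder 0
1376 ÷ 2 = 688 remainder 0
688 ÷ 2 = 344 remainder 0
344 ÷ 2 = 172 remainder 0
172 ÷ 2 = 86 remainder 0
86 ÷ 2 = 43 remainder 0
43 ÷ 2 = 21 remainder 1
21 ÷ 2 = 10 remainder 1
10 ÷ 2 = 5 remainder 0
5 ÷ 2 = 2 remainder 1
2 ÷ 2 = 1 remainder 0
1 ÷ 2 = 0 remainder 1
Reading remainders bottom-up:
= 1010110000000111


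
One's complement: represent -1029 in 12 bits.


Original: 010000000101
Invert all bits:
  bit 0: 0 → 1
  bit 1: 1 → 0
  bit 2: 0 → 1
  bit 3: 0 → 1
  bit 4: 0 → 1
  bit 5: 0 → 1
  bit 6: 0 → 1
  bit 7: 0 → 1
  bit 8: 0 → 1
  bit 9: 1 → 0
  bit 10: 0 → 1
  bit 11: 1 → 0
= 101111111010


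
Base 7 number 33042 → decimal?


Positional values (base 7):
  2 × 7^0 = 2 × 1 = 2
  4 × 7^1 = 4 × 7 = 28
  0 × 7^2 = 0 × 49 = 0
  3 × 7^3 = 3 × 343 = 1029
  3 × 7^4 = 3 × 2401 = 7203
Sum = 2 + 28 + 0 + 1029 + 7203
= 8262


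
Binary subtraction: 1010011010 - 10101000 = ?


Align and subtract column by column (LSB to MSB, borrowing when needed):
  1010011010
- 0010101000
  ----------
  col 0: (0 - 0 borrow-in) - 0 → 0 - 0 = 0, borrow out 0
  col 1: (1 - 0 borrow-in) - 0 → 1 - 0 = 1, borrow out 0
  col 2: (0 - 0 borrow-in) - 0 → 0 - 0 = 0, borrow out 0
  col 3: (1 - 0 borrow-in) - 1 → 1 - 1 = 0, borrow out 0
  col 4: (1 - 0 borrow-in) - 0 → 1 - 0 = 1, borrow out 0
  col 5: (0 - 0 borrow-in) - 1 → borrow from next column: (0+2) - 1 = 1, borrow out 1
  col 6: (0 - 1 borrow-in) - 0 → borrow from next column: (-1+2) - 0 = 1, borrow out 1
  col 7: (1 - 1 borrow-in) - 1 → borrow from next column: (0+2) - 1 = 1, borrow out 1
  col 8: (0 - 1 borrow-in) - 0 → borrow from next column: (-1+2) - 0 = 1, borrow out 1
  col 9: (1 - 1 borrow-in) - 0 → 0 - 0 = 0, borrow out 0
Reading bits MSB→LSB: 0111110010
Strip leading zeros: 111110010
= 111110010


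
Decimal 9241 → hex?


Divide by 16 repeatedly:
9241 ÷ 16 = 577 remainder 9 (9)
577 ÷ 16 = 36 remainder 1 (1)
36 ÷ 16 = 2 remainder 4 (4)
2 ÷ 16 = 0 remainder 2 (2)
Reading remainders bottom-up:
= 0x2419


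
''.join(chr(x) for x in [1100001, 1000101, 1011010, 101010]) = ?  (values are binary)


Codes (binary): 1100001 1000101 1011010 101010
Per-code ASCII lookup:
  1100001 = 97  (range 97-122: lowercase, 97 - 97 = 0) → 'a'
  1000101 = 69  (range 65-90: uppercase, 69 - 65 = 4) → 'E'
  1011010 = 90  (range 65-90: uppercase, 90 - 65 = 25) → 'Z'
  101010 = 42  (special character) → '*'
= 'aEZ*'


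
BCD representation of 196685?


Each digit → 4-bit binary:
  1 → 0001
  9 → 1001
  6 → 0110
  6 → 0110
  8 → 1000
  5 → 0101
= 0001 1001 0110 0110 1000 0101


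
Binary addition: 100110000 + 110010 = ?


Align and add column by column (LSB to MSB, carry propagating):
  0100110000
+ 0000110010
  ----------
  col 0: 0 + 0 + 0 (carry in) = 0 → bit 0, carry out 0
  col 1: 0 + 1 + 0 (carry in) = 1 → bit 1, carry out 0
  col 2: 0 + 0 + 0 (carry in) = 0 → bit 0, carry out 0
  col 3: 0 + 0 + 0 (carry in) = 0 → bit 0, carry out 0
  col 4: 1 + 1 + 0 (carry in) = 2 → bit 0, carry out 1
  col 5: 1 + 1 + 1 (carry in) = 3 → bit 1, carry out 1
  col 6: 0 + 0 + 1 (carry in) = 1 → bit 1, carry out 0
  col 7: 0 + 0 + 0 (carry in) = 0 → bit 0, carry out 0
  col 8: 1 + 0 + 0 (carry in) = 1 → bit 1, carry out 0
  col 9: 0 + 0 + 0 (carry in) = 0 → bit 0, carry out 0
Reading bits MSB→LSB: 0101100010
Strip leading zeros: 101100010
= 101100010


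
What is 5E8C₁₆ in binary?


Each hex digit → 4 binary bits:
  5 = 0101
  E = 1110
  8 = 1000
  C = 1100
Concatenate: 0101 1110 1000 1100
= 0101111010001100


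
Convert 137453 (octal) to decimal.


Positional values:
Position 0: 3 × 8^0 = 3
Position 1: 5 × 8^1 = 40
Position 2: 4 × 8^2 = 256
Position 3: 7 × 8^3 = 3584
Position 4: 3 × 8^4 = 12288
Position 5: 1 × 8^5 = 32768
Sum = 3 + 40 + 256 + 3584 + 12288 + 32768
= 48939


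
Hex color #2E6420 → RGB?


Hex: #2E6420
R = 2E₁₆ = 46
G = 64₁₆ = 100
B = 20₁₆ = 32
= RGB(46, 100, 32)


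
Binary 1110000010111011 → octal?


Group into 3-bit groups: 001110000010111011
  001 = 1
  110 = 6
  000 = 0
  010 = 2
  111 = 7
  011 = 3
= 0o160273


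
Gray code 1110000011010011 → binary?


Gray code: 1110000011010011
MSB stays the same: 1
Each subsequent bit = prev_binary XOR current_gray:
  B[1] = 1 XOR 1 = 0
  B[2] = 0 XOR 1 = 1
  B[3] = 1 XOR 0 = 1
  B[4] = 1 XOR 0 = 1
  B[5] = 1 XOR 0 = 1
  B[6] = 1 XOR 0 = 1
  B[7] = 1 XOR 0 = 1
  B[8] = 1 XOR 1 = 0
  B[9] = 0 XOR 1 = 1
  B[10] = 1 XOR 0 = 1
  B[11] = 1 XOR 1 = 0
  B[12] = 0 XOR 0 = 0
  B[13] = 0 XOR 0 = 0
  B[14] = 0 XOR 1 = 1
  B[15] = 1 XOR 1 = 0
= 1011111101100010 (48994 decimal)


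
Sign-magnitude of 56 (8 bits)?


Sign bit: 0 (positive)
Magnitude: 56 = 0111000
= 00111000


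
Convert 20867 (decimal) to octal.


Divide by 8 repeatedly:
20867 ÷ 8 = 2608 remainder 3
2608 ÷ 8 = 326 remainder 0
326 ÷ 8 = 40 remainder 6
40 ÷ 8 = 5 remainder 0
5 ÷ 8 = 0 remainder 5
Reading remainders bottom-up:
= 0o50603


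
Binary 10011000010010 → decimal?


Positional values:
Bit 1: 1 × 2^1 = 2
Bit 4: 1 × 2^4 = 16
Bit 9: 1 × 2^9 = 512
Bit 10: 1 × 2^10 = 1024
Bit 13: 1 × 2^13 = 8192
Sum = 2 + 16 + 512 + 1024 + 8192
= 9746


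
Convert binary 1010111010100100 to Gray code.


Binary: 1010111010100100
Gray code: G = B XOR (B >> 1)
B >> 1 = 0101011101010010
1010111010100100 XOR 0101011101010010:
  1 XOR 0 = 1
  0 XOR 1 = 1
  1 XOR 0 = 1
  0 XOR 1 = 1
  1 XOR 0 = 1
  1 XOR 1 = 0
  1 XOR 1 = 0
  0 XOR 1 = 1
  1 XOR 0 = 1
  0 XOR 1 = 1
  1 XOR 0 = 1
  0 XOR 1 = 1
  0 XOR 0 = 0
  1 XOR 0 = 1
  0 XOR 1 = 1
  0 XOR 0 = 0
= 1111100111110110


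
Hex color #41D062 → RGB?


Hex: #41D062
R = 41₁₆ = 65
G = D0₁₆ = 208
B = 62₁₆ = 98
= RGB(65, 208, 98)


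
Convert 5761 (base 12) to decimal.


Positional values (base 12):
  1 × 12^0 = 1 × 1 = 1
  6 × 12^1 = 6 × 12 = 72
  7 × 12^2 = 7 × 144 = 1008
  5 × 12^3 = 5 × 1728 = 8640
Sum = 1 + 72 + 1008 + 8640
= 9721


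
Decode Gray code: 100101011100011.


Gray code: 100101011100011
MSB stays the same: 1
Each subsequent bit = prev_binary XOR current_gray:
  B[1] = 1 XOR 0 = 1
  B[2] = 1 XOR 0 = 1
  B[3] = 1 XOR 1 = 0
  B[4] = 0 XOR 0 = 0
  B[5] = 0 XOR 1 = 1
  B[6] = 1 XOR 0 = 1
  B[7] = 1 XOR 1 = 0
  B[8] = 0 XOR 1 = 1
  B[9] = 1 XOR 1 = 0
  B[10] = 0 XOR 0 = 0
  B[11] = 0 XOR 0 = 0
  B[12] = 0 XOR 0 = 0
  B[13] = 0 XOR 1 = 1
  B[14] = 1 XOR 1 = 0
= 111001101000010 (29506 decimal)


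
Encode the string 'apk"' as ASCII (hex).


String: 'apk"'  (4 characters)
Per-character ASCII lookup:
  'a': lowercase starts at 97: 'a' = 97 + 0 = 97 → 0x61
  'p': lowercase starts at 97: 'p' = 97 + 15 = 112 → 0x70
  'k': lowercase starts at 97: 'k' = 97 + 10 = 107 → 0x6B
  '"': special character: '"' = 34 → 0x22
= 0x61 0x70 0x6B 0x22


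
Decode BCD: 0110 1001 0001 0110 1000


Each 4-bit group → digit:
  0110 → 6
  1001 → 9
  0001 → 1
  0110 → 6
  1000 → 8
= 69168


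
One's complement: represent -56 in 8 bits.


Original: 00111000
Invert all bits:
  bit 0: 0 → 1
  bit 1: 0 → 1
  bit 2: 1 → 0
  bit 3: 1 → 0
  bit 4: 1 → 0
  bit 5: 0 → 1
  bit 6: 0 → 1
  bit 7: 0 → 1
= 11000111


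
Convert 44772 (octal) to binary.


Each octal digit → 3 binary bits:
  4 = 100
  4 = 100
  7 = 111
  7 = 111
  2 = 010
Concatenate: 100 100 111 111 010
= 100100111111010


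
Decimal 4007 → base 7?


Divide by 7 repeatedly:
4007 ÷ 7 = 572 remainder 3
572 ÷ 7 = 81 remainder 5
81 ÷ 7 = 11 remainder 4
11 ÷ 7 = 1 remainder 4
1 ÷ 7 = 0 remainder 1
Reading remainders bottom-up:
= 14453


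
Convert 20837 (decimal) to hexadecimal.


Divide by 16 repeatedly:
20837 ÷ 16 = 1302 remainder 5 (5)
1302 ÷ 16 = 81 remainder 6 (6)
81 ÷ 16 = 5 remainder 1 (1)
5 ÷ 16 = 0 remainder 5 (5)
Reading remainders bottom-up:
= 0x5165


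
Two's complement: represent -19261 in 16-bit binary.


Original: 0100101100111101
Step 1 - Invert all bits: 1011010011000010
Step 2 - Add 1: 1011010011000010 + 1
= 1011010011000011 (represents -19261)


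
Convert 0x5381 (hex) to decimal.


Positional values:
Position 0: 1 × 16^0 = 1 × 1 = 1
Position 1: 8 × 16^1 = 8 × 16 = 128
Position 2: 3 × 16^2 = 3 × 256 = 768
Position 3: 5 × 16^3 = 5 × 4096 = 20480
Sum = 1 + 128 + 768 + 20480
= 21377


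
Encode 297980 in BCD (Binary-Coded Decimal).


Each digit → 4-bit binary:
  2 → 0010
  9 → 1001
  7 → 0111
  9 → 1001
  8 → 1000
  0 → 0000
= 0010 1001 0111 1001 1000 0000


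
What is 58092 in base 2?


Divide by 2 repeatedly:
58092 ÷ 2 = 29046 remainder 0
29046 ÷ 2 = 14523 remainder 0
14523 ÷ 2 = 7261 remainder 1
7261 ÷ 2 = 3630 remainder 1
3630 ÷ 2 = 1815 remainder 0
1815 ÷ 2 = 907 remainder 1
907 ÷ 2 = 453 remainder 1
453 ÷ 2 = 226 remainder 1
226 ÷ 2 = 113 remainder 0
113 ÷ 2 = 56 remainder 1
56 ÷ 2 = 28 remainder 0
28 ÷ 2 = 14 remainder 0
14 ÷ 2 = 7 remainder 0
7 ÷ 2 = 3 remainder 1
3 ÷ 2 = 1 remainder 1
1 ÷ 2 = 0 remainder 1
Reading remainders bottom-up:
= 1110001011101100


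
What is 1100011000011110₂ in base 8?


Group into 3-bit groups: 001100011000011110
  001 = 1
  100 = 4
  011 = 3
  000 = 0
  011 = 3
  110 = 6
= 0o143036


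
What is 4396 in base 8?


Divide by 8 repeatedly:
4396 ÷ 8 = 549 remainder 4
549 ÷ 8 = 68 remainder 5
68 ÷ 8 = 8 remainder 4
8 ÷ 8 = 1 remainder 0
1 ÷ 8 = 0 remainder 1
Reading remainders bottom-up:
= 0o10454


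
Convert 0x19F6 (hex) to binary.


Each hex digit → 4 binary bits:
  1 = 0001
  9 = 1001
  F = 1111
  6 = 0110
Concatenate: 0001 1001 1111 0110
= 0001100111110110


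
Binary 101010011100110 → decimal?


Positional values:
Bit 1: 1 × 2^1 = 2
Bit 2: 1 × 2^2 = 4
Bit 5: 1 × 2^5 = 32
Bit 6: 1 × 2^6 = 64
Bit 7: 1 × 2^7 = 128
Bit 10: 1 × 2^10 = 1024
Bit 12: 1 × 2^12 = 4096
Bit 14: 1 × 2^14 = 16384
Sum = 2 + 4 + 32 + 64 + 128 + 1024 + 4096 + 16384
= 21734


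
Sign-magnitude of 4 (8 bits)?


Sign bit: 0 (positive)
Magnitude: 4 = 0000100
= 00000100


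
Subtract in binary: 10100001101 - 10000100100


Align and subtract column by column (LSB to MSB, borrowing when needed):
  10100001101
- 10000100100
  -----------
  col 0: (1 - 0 borrow-in) - 0 → 1 - 0 = 1, borrow out 0
  col 1: (0 - 0 borrow-in) - 0 → 0 - 0 = 0, borrow out 0
  col 2: (1 - 0 borrow-in) - 1 → 1 - 1 = 0, borrow out 0
  col 3: (1 - 0 borrow-in) - 0 → 1 - 0 = 1, borrow out 0
  col 4: (0 - 0 borrow-in) - 0 → 0 - 0 = 0, borrow out 0
  col 5: (0 - 0 borrow-in) - 1 → borrow from next column: (0+2) - 1 = 1, borrow out 1
  col 6: (0 - 1 borrow-in) - 0 → borrow from next column: (-1+2) - 0 = 1, borrow out 1
  col 7: (0 - 1 borrow-in) - 0 → borrow from next column: (-1+2) - 0 = 1, borrow out 1
  col 8: (1 - 1 borrow-in) - 0 → 0 - 0 = 0, borrow out 0
  col 9: (0 - 0 borrow-in) - 0 → 0 - 0 = 0, borrow out 0
  col 10: (1 - 0 borrow-in) - 1 → 1 - 1 = 0, borrow out 0
Reading bits MSB→LSB: 00011101001
Strip leading zeros: 11101001
= 11101001


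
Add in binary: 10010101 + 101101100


Align and add column by column (LSB to MSB, carry propagating):
  0010010101
+ 0101101100
  ----------
  col 0: 1 + 0 + 0 (carry in) = 1 → bit 1, carry out 0
  col 1: 0 + 0 + 0 (carry in) = 0 → bit 0, carry out 0
  col 2: 1 + 1 + 0 (carry in) = 2 → bit 0, carry out 1
  col 3: 0 + 1 + 1 (carry in) = 2 → bit 0, carry out 1
  col 4: 1 + 0 + 1 (carry in) = 2 → bit 0, carry out 1
  col 5: 0 + 1 + 1 (carry in) = 2 → bit 0, carry out 1
  col 6: 0 + 1 + 1 (carry in) = 2 → bit 0, carry out 1
  col 7: 1 + 0 + 1 (carry in) = 2 → bit 0, carry out 1
  col 8: 0 + 1 + 1 (carry in) = 2 → bit 0, carry out 1
  col 9: 0 + 0 + 1 (carry in) = 1 → bit 1, carry out 0
Reading bits MSB→LSB: 1000000001
Strip leading zeros: 1000000001
= 1000000001


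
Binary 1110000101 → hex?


Group into 4-bit nibbles: 001110000101
  0011 = 3
  1000 = 8
  0101 = 5
= 0x385


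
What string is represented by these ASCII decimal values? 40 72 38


Codes (decimal): 40 72 38
Per-code ASCII lookup:
  40  (special character) → '('
  72  (range 65-90: uppercase, 72 - 65 = 7) → 'H'
  38  (special character) → '&'
= '(H&'


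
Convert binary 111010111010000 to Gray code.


Binary: 111010111010000
Gray code: G = B XOR (B >> 1)
B >> 1 = 011101011101000
111010111010000 XOR 011101011101000:
  1 XOR 0 = 1
  1 XOR 1 = 0
  1 XOR 1 = 0
  0 XOR 1 = 1
  1 XOR 0 = 1
  0 XOR 1 = 1
  1 XOR 0 = 1
  1 XOR 1 = 0
  1 XOR 1 = 0
  0 XOR 1 = 1
  1 XOR 0 = 1
  0 XOR 1 = 1
  0 XOR 0 = 0
  0 XOR 0 = 0
  0 XOR 0 = 0
= 100111100111000


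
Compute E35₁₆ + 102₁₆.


Align and add column by column (LSB to MSB, each column mod 16 with carry):
  0E35
+ 0102
  ----
  col 0: 5(5) + 2(2) + 0 (carry in) = 7 → 7(7), carry out 0
  col 1: 3(3) + 0(0) + 0 (carry in) = 3 → 3(3), carry out 0
  col 2: E(14) + 1(1) + 0 (carry in) = 15 → F(15), carry out 0
  col 3: 0(0) + 0(0) + 0 (carry in) = 0 → 0(0), carry out 0
Reading digits MSB→LSB: 0F37
Strip leading zeros: F37
= 0xF37


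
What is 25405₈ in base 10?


Positional values:
Position 0: 5 × 8^0 = 5
Position 1: 0 × 8^1 = 0
Position 2: 4 × 8^2 = 256
Position 3: 5 × 8^3 = 2560
Position 4: 2 × 8^4 = 8192
Sum = 5 + 0 + 256 + 2560 + 8192
= 11013


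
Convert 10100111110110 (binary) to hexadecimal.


Group into 4-bit nibbles: 0010100111110110
  0010 = 2
  1001 = 9
  1111 = F
  0110 = 6
= 0x29F6


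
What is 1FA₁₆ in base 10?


Positional values:
Position 0: A × 16^0 = 10 × 1 = 10
Position 1: F × 16^1 = 15 × 16 = 240
Position 2: 1 × 16^2 = 1 × 256 = 256
Sum = 10 + 240 + 256
= 506


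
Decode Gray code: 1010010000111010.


Gray code: 1010010000111010
MSB stays the same: 1
Each subsequent bit = prev_binary XOR current_gray:
  B[1] = 1 XOR 0 = 1
  B[2] = 1 XOR 1 = 0
  B[3] = 0 XOR 0 = 0
  B[4] = 0 XOR 0 = 0
  B[5] = 0 XOR 1 = 1
  B[6] = 1 XOR 0 = 1
  B[7] = 1 XOR 0 = 1
  B[8] = 1 XOR 0 = 1
  B[9] = 1 XOR 0 = 1
  B[10] = 1 XOR 1 = 0
  B[11] = 0 XOR 1 = 1
  B[12] = 1 XOR 1 = 0
  B[13] = 0 XOR 0 = 0
  B[14] = 0 XOR 1 = 1
  B[15] = 1 XOR 0 = 1
= 1100011111010011 (51155 decimal)


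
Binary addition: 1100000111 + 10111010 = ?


Align and add column by column (LSB to MSB, carry propagating):
  01100000111
+ 00010111010
  -----------
  col 0: 1 + 0 + 0 (carry in) = 1 → bit 1, carry out 0
  col 1: 1 + 1 + 0 (carry in) = 2 → bit 0, carry out 1
  col 2: 1 + 0 + 1 (carry in) = 2 → bit 0, carry out 1
  col 3: 0 + 1 + 1 (carry in) = 2 → bit 0, carry out 1
  col 4: 0 + 1 + 1 (carry in) = 2 → bit 0, carry out 1
  col 5: 0 + 1 + 1 (carry in) = 2 → bit 0, carry out 1
  col 6: 0 + 0 + 1 (carry in) = 1 → bit 1, carry out 0
  col 7: 0 + 1 + 0 (carry in) = 1 → bit 1, carry out 0
  col 8: 1 + 0 + 0 (carry in) = 1 → bit 1, carry out 0
  col 9: 1 + 0 + 0 (carry in) = 1 → bit 1, carry out 0
  col 10: 0 + 0 + 0 (carry in) = 0 → bit 0, carry out 0
Reading bits MSB→LSB: 01111000001
Strip leading zeros: 1111000001
= 1111000001


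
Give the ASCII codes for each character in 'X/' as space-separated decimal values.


String: 'X/'  (2 characters)
Per-character ASCII lookup:
  'X': uppercase starts at 65: 'X' = 65 + 23 = 88
  '/': special character: '/' = 47
= 88 47


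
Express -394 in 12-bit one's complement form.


Original: 000110001010
Invert all bits:
  bit 0: 0 → 1
  bit 1: 0 → 1
  bit 2: 0 → 1
  bit 3: 1 → 0
  bit 4: 1 → 0
  bit 5: 0 → 1
  bit 6: 0 → 1
  bit 7: 0 → 1
  bit 8: 1 → 0
  bit 9: 0 → 1
  bit 10: 1 → 0
  bit 11: 0 → 1
= 111001110101


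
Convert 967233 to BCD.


Each digit → 4-bit binary:
  9 → 1001
  6 → 0110
  7 → 0111
  2 → 0010
  3 → 0011
  3 → 0011
= 1001 0110 0111 0010 0011 0011


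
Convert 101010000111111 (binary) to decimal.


Positional values:
Bit 0: 1 × 2^0 = 1
Bit 1: 1 × 2^1 = 2
Bit 2: 1 × 2^2 = 4
Bit 3: 1 × 2^3 = 8
Bit 4: 1 × 2^4 = 16
Bit 5: 1 × 2^5 = 32
Bit 10: 1 × 2^10 = 1024
Bit 12: 1 × 2^12 = 4096
Bit 14: 1 × 2^14 = 16384
Sum = 1 + 2 + 4 + 8 + 16 + 32 + 1024 + 4096 + 16384
= 21567


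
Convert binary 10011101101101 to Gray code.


Binary: 10011101101101
Gray code: G = B XOR (B >> 1)
B >> 1 = 01001110110110
10011101101101 XOR 01001110110110:
  1 XOR 0 = 1
  0 XOR 1 = 1
  0 XOR 0 = 0
  1 XOR 0 = 1
  1 XOR 1 = 0
  1 XOR 1 = 0
  0 XOR 1 = 1
  1 XOR 0 = 1
  1 XOR 1 = 0
  0 XOR 1 = 1
  1 XOR 0 = 1
  1 XOR 1 = 0
  0 XOR 1 = 1
  1 XOR 0 = 1
= 11010011011011


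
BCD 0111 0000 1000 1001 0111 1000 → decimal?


Each 4-bit group → digit:
  0111 → 7
  0000 → 0
  1000 → 8
  1001 → 9
  0111 → 7
  1000 → 8
= 708978


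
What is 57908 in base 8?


Divide by 8 repeatedly:
57908 ÷ 8 = 7238 remainder 4
7238 ÷ 8 = 904 remainder 6
904 ÷ 8 = 113 remainder 0
113 ÷ 8 = 14 remainder 1
14 ÷ 8 = 1 remainder 6
1 ÷ 8 = 0 remainder 1
Reading remainders bottom-up:
= 0o161064


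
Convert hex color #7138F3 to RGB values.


Hex: #7138F3
R = 71₁₆ = 113
G = 38₁₆ = 56
B = F3₁₆ = 243
= RGB(113, 56, 243)


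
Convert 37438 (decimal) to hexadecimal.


Divide by 16 repeatedly:
37438 ÷ 16 = 2339 remainder 14 (E)
2339 ÷ 16 = 146 remainder 3 (3)
146 ÷ 16 = 9 remainder 2 (2)
9 ÷ 16 = 0 remainder 9 (9)
Reading remainders bottom-up:
= 0x923E


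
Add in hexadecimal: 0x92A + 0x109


Align and add column by column (LSB to MSB, each column mod 16 with carry):
  092A
+ 0109
  ----
  col 0: A(10) + 9(9) + 0 (carry in) = 19 → 3(3), carry out 1
  col 1: 2(2) + 0(0) + 1 (carry in) = 3 → 3(3), carry out 0
  col 2: 9(9) + 1(1) + 0 (carry in) = 10 → A(10), carry out 0
  col 3: 0(0) + 0(0) + 0 (carry in) = 0 → 0(0), carry out 0
Reading digits MSB→LSB: 0A33
Strip leading zeros: A33
= 0xA33


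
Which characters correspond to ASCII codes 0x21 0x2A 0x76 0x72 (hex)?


Codes (hex): 0x21 0x2A 0x76 0x72
Per-code ASCII lookup:
  0x21 = 33  (special character) → '!'
  0x2A = 42  (special character) → '*'
  0x76 = 118  (range 97-122: lowercase, 118 - 97 = 21) → 'v'
  0x72 = 114  (range 97-122: lowercase, 114 - 97 = 17) → 'r'
= '!*vr'


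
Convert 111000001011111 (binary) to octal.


Group into 3-bit groups: 111000001011111
  111 = 7
  000 = 0
  001 = 1
  011 = 3
  111 = 7
= 0o70137


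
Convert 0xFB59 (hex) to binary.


Each hex digit → 4 binary bits:
  F = 1111
  B = 1011
  5 = 0101
  9 = 1001
Concatenate: 1111 1011 0101 1001
= 1111101101011001


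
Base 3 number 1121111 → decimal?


Positional values (base 3):
  1 × 3^0 = 1 × 1 = 1
  1 × 3^1 = 1 × 3 = 3
  1 × 3^2 = 1 × 9 = 9
  1 × 3^3 = 1 × 27 = 27
  2 × 3^4 = 2 × 81 = 162
  1 × 3^5 = 1 × 243 = 243
  1 × 3^6 = 1 × 729 = 729
Sum = 1 + 3 + 9 + 27 + 162 + 243 + 729
= 1174


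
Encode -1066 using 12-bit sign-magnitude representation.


Sign bit: 1 (negative)
Magnitude: 1066 = 10000101010
= 110000101010


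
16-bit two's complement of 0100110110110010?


Original: 0100110110110010
Step 1 - Invert all bits: 1011001001001101
Step 2 - Add 1: 1011001001001101 + 1
= 1011001001001110 (represents -19890)


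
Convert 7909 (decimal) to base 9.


Divide by 9 repeatedly:
7909 ÷ 9 = 878 remainder 7
878 ÷ 9 = 97 remainder 5
97 ÷ 9 = 10 remainder 7
10 ÷ 9 = 1 remainder 1
1 ÷ 9 = 0 remainder 1
Reading remainders bottom-up:
= 11757


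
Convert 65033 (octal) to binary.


Each octal digit → 3 binary bits:
  6 = 110
  5 = 101
  0 = 000
  3 = 011
  3 = 011
Concatenate: 110 101 000 011 011
= 110101000011011


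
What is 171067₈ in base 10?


Positional values:
Position 0: 7 × 8^0 = 7
Position 1: 6 × 8^1 = 48
Position 2: 0 × 8^2 = 0
Position 3: 1 × 8^3 = 512
Position 4: 7 × 8^4 = 28672
Position 5: 1 × 8^5 = 32768
Sum = 7 + 48 + 0 + 512 + 28672 + 32768
= 62007


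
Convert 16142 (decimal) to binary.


Divide by 2 repeatedly:
16142 ÷ 2 = 8071 remainder 0
8071 ÷ 2 = 4035 remainder 1
4035 ÷ 2 = 2017 remainder 1
2017 ÷ 2 = 1008 remainder 1
1008 ÷ 2 = 504 remainder 0
504 ÷ 2 = 252 remainder 0
252 ÷ 2 = 126 remainder 0
126 ÷ 2 = 63 remainder 0
63 ÷ 2 = 31 remainder 1
31 ÷ 2 = 15 remainder 1
15 ÷ 2 = 7 remainder 1
7 ÷ 2 = 3 remainder 1
3 ÷ 2 = 1 remainder 1
1 ÷ 2 = 0 remainder 1
Reading remainders bottom-up:
= 11111100001110


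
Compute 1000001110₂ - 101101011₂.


Align and subtract column by column (LSB to MSB, borrowing when needed):
  1000001110
- 0101101011
  ----------
  col 0: (0 - 0 borrow-in) - 1 → borrow from next column: (0+2) - 1 = 1, borrow out 1
  col 1: (1 - 1 borrow-in) - 1 → borrow from next column: (0+2) - 1 = 1, borrow out 1
  col 2: (1 - 1 borrow-in) - 0 → 0 - 0 = 0, borrow out 0
  col 3: (1 - 0 borrow-in) - 1 → 1 - 1 = 0, borrow out 0
  col 4: (0 - 0 borrow-in) - 0 → 0 - 0 = 0, borrow out 0
  col 5: (0 - 0 borrow-in) - 1 → borrow from next column: (0+2) - 1 = 1, borrow out 1
  col 6: (0 - 1 borrow-in) - 1 → borrow from next column: (-1+2) - 1 = 0, borrow out 1
  col 7: (0 - 1 borrow-in) - 0 → borrow from next column: (-1+2) - 0 = 1, borrow out 1
  col 8: (0 - 1 borrow-in) - 1 → borrow from next column: (-1+2) - 1 = 0, borrow out 1
  col 9: (1 - 1 borrow-in) - 0 → 0 - 0 = 0, borrow out 0
Reading bits MSB→LSB: 0010100011
Strip leading zeros: 10100011
= 10100011


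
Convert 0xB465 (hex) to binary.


Each hex digit → 4 binary bits:
  B = 1011
  4 = 0100
  6 = 0110
  5 = 0101
Concatenate: 1011 0100 0110 0101
= 1011010001100101


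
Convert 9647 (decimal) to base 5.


Divide by 5 repeatedly:
9647 ÷ 5 = 1929 remainder 2
1929 ÷ 5 = 385 remainder 4
385 ÷ 5 = 77 remainder 0
77 ÷ 5 = 15 remainder 2
15 ÷ 5 = 3 remainder 0
3 ÷ 5 = 0 remainder 3
Reading remainders bottom-up:
= 302042


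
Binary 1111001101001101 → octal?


Group into 3-bit groups: 001111001101001101
  001 = 1
  111 = 7
  001 = 1
  101 = 5
  001 = 1
  101 = 5
= 0o171515


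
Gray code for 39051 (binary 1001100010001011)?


Binary: 1001100010001011
Gray code: G = B XOR (B >> 1)
B >> 1 = 0100110001000101
1001100010001011 XOR 0100110001000101:
  1 XOR 0 = 1
  0 XOR 1 = 1
  0 XOR 0 = 0
  1 XOR 0 = 1
  1 XOR 1 = 0
  0 XOR 1 = 1
  0 XOR 0 = 0
  0 XOR 0 = 0
  1 XOR 0 = 1
  0 XOR 1 = 1
  0 XOR 0 = 0
  0 XOR 0 = 0
  1 XOR 0 = 1
  0 XOR 1 = 1
  1 XOR 0 = 1
  1 XOR 1 = 0
= 1101010011001110


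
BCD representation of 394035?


Each digit → 4-bit binary:
  3 → 0011
  9 → 1001
  4 → 0100
  0 → 0000
  3 → 0011
  5 → 0101
= 0011 1001 0100 0000 0011 0101


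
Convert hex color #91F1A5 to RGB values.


Hex: #91F1A5
R = 91₁₆ = 145
G = F1₁₆ = 241
B = A5₁₆ = 165
= RGB(145, 241, 165)


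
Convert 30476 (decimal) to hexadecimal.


Divide by 16 repeatedly:
30476 ÷ 16 = 1904 remainder 12 (C)
1904 ÷ 16 = 119 remainder 0 (0)
119 ÷ 16 = 7 remainder 7 (7)
7 ÷ 16 = 0 remainder 7 (7)
Reading remainders bottom-up:
= 0x770C


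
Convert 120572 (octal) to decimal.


Positional values:
Position 0: 2 × 8^0 = 2
Position 1: 7 × 8^1 = 56
Position 2: 5 × 8^2 = 320
Position 3: 0 × 8^3 = 0
Position 4: 2 × 8^4 = 8192
Position 5: 1 × 8^5 = 32768
Sum = 2 + 56 + 320 + 0 + 8192 + 32768
= 41338


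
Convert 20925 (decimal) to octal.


Divide by 8 repeatedly:
20925 ÷ 8 = 2615 remainder 5
2615 ÷ 8 = 326 remainder 7
326 ÷ 8 = 40 remainder 6
40 ÷ 8 = 5 remainder 0
5 ÷ 8 = 0 remainder 5
Reading remainders bottom-up:
= 0o50675


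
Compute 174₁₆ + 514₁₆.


Align and add column by column (LSB to MSB, each column mod 16 with carry):
  0174
+ 0514
  ----
  col 0: 4(4) + 4(4) + 0 (carry in) = 8 → 8(8), carry out 0
  col 1: 7(7) + 1(1) + 0 (carry in) = 8 → 8(8), carry out 0
  col 2: 1(1) + 5(5) + 0 (carry in) = 6 → 6(6), carry out 0
  col 3: 0(0) + 0(0) + 0 (carry in) = 0 → 0(0), carry out 0
Reading digits MSB→LSB: 0688
Strip leading zeros: 688
= 0x688


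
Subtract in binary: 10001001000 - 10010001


Align and subtract column by column (LSB to MSB, borrowing when needed):
  10001001000
- 00010010001
  -----------
  col 0: (0 - 0 borrow-in) - 1 → borrow from next column: (0+2) - 1 = 1, borrow out 1
  col 1: (0 - 1 borrow-in) - 0 → borrow from next column: (-1+2) - 0 = 1, borrow out 1
  col 2: (0 - 1 borrow-in) - 0 → borrow from next column: (-1+2) - 0 = 1, borrow out 1
  col 3: (1 - 1 borrow-in) - 0 → 0 - 0 = 0, borrow out 0
  col 4: (0 - 0 borrow-in) - 1 → borrow from next column: (0+2) - 1 = 1, borrow out 1
  col 5: (0 - 1 borrow-in) - 0 → borrow from next column: (-1+2) - 0 = 1, borrow out 1
  col 6: (1 - 1 borrow-in) - 0 → 0 - 0 = 0, borrow out 0
  col 7: (0 - 0 borrow-in) - 1 → borrow from next column: (0+2) - 1 = 1, borrow out 1
  col 8: (0 - 1 borrow-in) - 0 → borrow from next column: (-1+2) - 0 = 1, borrow out 1
  col 9: (0 - 1 borrow-in) - 0 → borrow from next column: (-1+2) - 0 = 1, borrow out 1
  col 10: (1 - 1 borrow-in) - 0 → 0 - 0 = 0, borrow out 0
Reading bits MSB→LSB: 01110110111
Strip leading zeros: 1110110111
= 1110110111


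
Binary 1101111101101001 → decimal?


Positional values:
Bit 0: 1 × 2^0 = 1
Bit 3: 1 × 2^3 = 8
Bit 5: 1 × 2^5 = 32
Bit 6: 1 × 2^6 = 64
Bit 8: 1 × 2^8 = 256
Bit 9: 1 × 2^9 = 512
Bit 10: 1 × 2^10 = 1024
Bit 11: 1 × 2^11 = 2048
Bit 12: 1 × 2^12 = 4096
Bit 14: 1 × 2^14 = 16384
Bit 15: 1 × 2^15 = 32768
Sum = 1 + 8 + 32 + 64 + 256 + 512 + 1024 + 2048 + 4096 + 16384 + 32768
= 57193


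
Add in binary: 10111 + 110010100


Align and add column by column (LSB to MSB, carry propagating):
  0000010111
+ 0110010100
  ----------
  col 0: 1 + 0 + 0 (carry in) = 1 → bit 1, carry out 0
  col 1: 1 + 0 + 0 (carry in) = 1 → bit 1, carry out 0
  col 2: 1 + 1 + 0 (carry in) = 2 → bit 0, carry out 1
  col 3: 0 + 0 + 1 (carry in) = 1 → bit 1, carry out 0
  col 4: 1 + 1 + 0 (carry in) = 2 → bit 0, carry out 1
  col 5: 0 + 0 + 1 (carry in) = 1 → bit 1, carry out 0
  col 6: 0 + 0 + 0 (carry in) = 0 → bit 0, carry out 0
  col 7: 0 + 1 + 0 (carry in) = 1 → bit 1, carry out 0
  col 8: 0 + 1 + 0 (carry in) = 1 → bit 1, carry out 0
  col 9: 0 + 0 + 0 (carry in) = 0 → bit 0, carry out 0
Reading bits MSB→LSB: 0110101011
Strip leading zeros: 110101011
= 110101011


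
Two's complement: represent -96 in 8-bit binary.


Original: 01100000
Step 1 - Invert all bits: 10011111
Step 2 - Add 1: 10011111 + 1
= 10100000 (represents -96)


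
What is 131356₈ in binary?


Each octal digit → 3 binary bits:
  1 = 001
  3 = 011
  1 = 001
  3 = 011
  5 = 101
  6 = 110
Concatenate: 001 011 001 011 101 110
= 001011001011101110


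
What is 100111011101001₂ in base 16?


Group into 4-bit nibbles: 0100111011101001
  0100 = 4
  1110 = E
  1110 = E
  1001 = 9
= 0x4EE9


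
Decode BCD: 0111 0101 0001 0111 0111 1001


Each 4-bit group → digit:
  0111 → 7
  0101 → 5
  0001 → 1
  0111 → 7
  0111 → 7
  1001 → 9
= 751779


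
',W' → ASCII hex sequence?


String: ',W'  (2 characters)
Per-character ASCII lookup:
  ',': special character: ',' = 44 → 0x2C
  'W': uppercase starts at 65: 'W' = 65 + 22 = 87 → 0x57
= 0x2C 0x57


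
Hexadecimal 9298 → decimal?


Positional values:
Position 0: 8 × 16^0 = 8 × 1 = 8
Position 1: 9 × 16^1 = 9 × 16 = 144
Position 2: 2 × 16^2 = 2 × 256 = 512
Position 3: 9 × 16^3 = 9 × 4096 = 36864
Sum = 8 + 144 + 512 + 36864
= 37528


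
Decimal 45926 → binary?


Divide by 2 repeatedly:
45926 ÷ 2 = 22963 remainder 0
22963 ÷ 2 = 11481 remainder 1
11481 ÷ 2 = 5740 remainder 1
5740 ÷ 2 = 2870 remainder 0
2870 ÷ 2 = 1435 remainder 0
1435 ÷ 2 = 717 remainder 1
717 ÷ 2 = 358 remainder 1
358 ÷ 2 = 179 remainder 0
179 ÷ 2 = 89 remainder 1
89 ÷ 2 = 44 remainder 1
44 ÷ 2 = 22 remainder 0
22 ÷ 2 = 11 remainder 0
11 ÷ 2 = 5 remainder 1
5 ÷ 2 = 2 remainder 1
2 ÷ 2 = 1 remainder 0
1 ÷ 2 = 0 remainder 1
Reading remainders bottom-up:
= 1011001101100110


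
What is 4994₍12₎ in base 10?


Positional values (base 12):
  4 × 12^0 = 4 × 1 = 4
  9 × 12^1 = 9 × 12 = 108
  9 × 12^2 = 9 × 144 = 1296
  4 × 12^3 = 4 × 1728 = 6912
Sum = 4 + 108 + 1296 + 6912
= 8320


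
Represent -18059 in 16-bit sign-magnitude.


Sign bit: 1 (negative)
Magnitude: 18059 = 100011010001011
= 1100011010001011


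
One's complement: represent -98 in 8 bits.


Original: 01100010
Invert all bits:
  bit 0: 0 → 1
  bit 1: 1 → 0
  bit 2: 1 → 0
  bit 3: 0 → 1
  bit 4: 0 → 1
  bit 5: 0 → 1
  bit 6: 1 → 0
  bit 7: 0 → 1
= 10011101


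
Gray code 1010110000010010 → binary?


Gray code: 1010110000010010
MSB stays the same: 1
Each subsequent bit = prev_binary XOR current_gray:
  B[1] = 1 XOR 0 = 1
  B[2] = 1 XOR 1 = 0
  B[3] = 0 XOR 0 = 0
  B[4] = 0 XOR 1 = 1
  B[5] = 1 XOR 1 = 0
  B[6] = 0 XOR 0 = 0
  B[7] = 0 XOR 0 = 0
  B[8] = 0 XOR 0 = 0
  B[9] = 0 XOR 0 = 0
  B[10] = 0 XOR 0 = 0
  B[11] = 0 XOR 1 = 1
  B[12] = 1 XOR 0 = 1
  B[13] = 1 XOR 0 = 1
  B[14] = 1 XOR 1 = 0
  B[15] = 0 XOR 0 = 0
= 1100100000011100 (51228 decimal)


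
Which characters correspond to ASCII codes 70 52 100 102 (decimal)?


Codes (decimal): 70 52 100 102
Per-code ASCII lookup:
  70  (range 65-90: uppercase, 70 - 65 = 5) → 'F'
  52  (range 48-57: digits, 52 - 48 = 4) → '4'
  100  (range 97-122: lowercase, 100 - 97 = 3) → 'd'
  102  (range 97-122: lowercase, 102 - 97 = 5) → 'f'
= 'F4df'


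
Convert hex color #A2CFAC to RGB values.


Hex: #A2CFAC
R = A2₁₆ = 162
G = CF₁₆ = 207
B = AC₁₆ = 172
= RGB(162, 207, 172)


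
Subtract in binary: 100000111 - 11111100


Align and subtract column by column (LSB to MSB, borrowing when needed):
  100000111
- 011111100
  ---------
  col 0: (1 - 0 borrow-in) - 0 → 1 - 0 = 1, borrow out 0
  col 1: (1 - 0 borrow-in) - 0 → 1 - 0 = 1, borrow out 0
  col 2: (1 - 0 borrow-in) - 1 → 1 - 1 = 0, borrow out 0
  col 3: (0 - 0 borrow-in) - 1 → borrow from next column: (0+2) - 1 = 1, borrow out 1
  col 4: (0 - 1 borrow-in) - 1 → borrow from next column: (-1+2) - 1 = 0, borrow out 1
  col 5: (0 - 1 borrow-in) - 1 → borrow from next column: (-1+2) - 1 = 0, borrow out 1
  col 6: (0 - 1 borrow-in) - 1 → borrow from next column: (-1+2) - 1 = 0, borrow out 1
  col 7: (0 - 1 borrow-in) - 1 → borrow from next column: (-1+2) - 1 = 0, borrow out 1
  col 8: (1 - 1 borrow-in) - 0 → 0 - 0 = 0, borrow out 0
Reading bits MSB→LSB: 000001011
Strip leading zeros: 1011
= 1011


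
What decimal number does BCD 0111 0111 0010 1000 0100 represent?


Each 4-bit group → digit:
  0111 → 7
  0111 → 7
  0010 → 2
  1000 → 8
  0100 → 4
= 77284


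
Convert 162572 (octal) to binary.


Each octal digit → 3 binary bits:
  1 = 001
  6 = 110
  2 = 010
  5 = 101
  7 = 111
  2 = 010
Concatenate: 001 110 010 101 111 010
= 001110010101111010


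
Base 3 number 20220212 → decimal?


Positional values (base 3):
  2 × 3^0 = 2 × 1 = 2
  1 × 3^1 = 1 × 3 = 3
  2 × 3^2 = 2 × 9 = 18
  0 × 3^3 = 0 × 27 = 0
  2 × 3^4 = 2 × 81 = 162
  2 × 3^5 = 2 × 243 = 486
  0 × 3^6 = 0 × 729 = 0
  2 × 3^7 = 2 × 2187 = 4374
Sum = 2 + 3 + 18 + 0 + 162 + 486 + 0 + 4374
= 5045


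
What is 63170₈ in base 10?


Positional values:
Position 0: 0 × 8^0 = 0
Position 1: 7 × 8^1 = 56
Position 2: 1 × 8^2 = 64
Position 3: 3 × 8^3 = 1536
Position 4: 6 × 8^4 = 24576
Sum = 0 + 56 + 64 + 1536 + 24576
= 26232


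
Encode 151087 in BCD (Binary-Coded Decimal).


Each digit → 4-bit binary:
  1 → 0001
  5 → 0101
  1 → 0001
  0 → 0000
  8 → 1000
  7 → 0111
= 0001 0101 0001 0000 1000 0111


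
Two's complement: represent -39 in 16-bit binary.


Original: 0000000000100111
Step 1 - Invert all bits: 1111111111011000
Step 2 - Add 1: 1111111111011000 + 1
= 1111111111011001 (represents -39)


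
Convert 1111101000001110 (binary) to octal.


Group into 3-bit groups: 001111101000001110
  001 = 1
  111 = 7
  101 = 5
  000 = 0
  001 = 1
  110 = 6
= 0o175016


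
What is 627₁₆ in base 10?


Positional values:
Position 0: 7 × 16^0 = 7 × 1 = 7
Position 1: 2 × 16^1 = 2 × 16 = 32
Position 2: 6 × 16^2 = 6 × 256 = 1536
Sum = 7 + 32 + 1536
= 1575


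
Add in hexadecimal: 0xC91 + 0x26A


Align and add column by column (LSB to MSB, each column mod 16 with carry):
  0C91
+ 026A
  ----
  col 0: 1(1) + A(10) + 0 (carry in) = 11 → B(11), carry out 0
  col 1: 9(9) + 6(6) + 0 (carry in) = 15 → F(15), carry out 0
  col 2: C(12) + 2(2) + 0 (carry in) = 14 → E(14), carry out 0
  col 3: 0(0) + 0(0) + 0 (carry in) = 0 → 0(0), carry out 0
Reading digits MSB→LSB: 0EFB
Strip leading zeros: EFB
= 0xEFB


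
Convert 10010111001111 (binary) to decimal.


Positional values:
Bit 0: 1 × 2^0 = 1
Bit 1: 1 × 2^1 = 2
Bit 2: 1 × 2^2 = 4
Bit 3: 1 × 2^3 = 8
Bit 6: 1 × 2^6 = 64
Bit 7: 1 × 2^7 = 128
Bit 8: 1 × 2^8 = 256
Bit 10: 1 × 2^10 = 1024
Bit 13: 1 × 2^13 = 8192
Sum = 1 + 2 + 4 + 8 + 64 + 128 + 256 + 1024 + 8192
= 9679


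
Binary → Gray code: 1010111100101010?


Binary: 1010111100101010
Gray code: G = B XOR (B >> 1)
B >> 1 = 0101011110010101
1010111100101010 XOR 0101011110010101:
  1 XOR 0 = 1
  0 XOR 1 = 1
  1 XOR 0 = 1
  0 XOR 1 = 1
  1 XOR 0 = 1
  1 XOR 1 = 0
  1 XOR 1 = 0
  1 XOR 1 = 0
  0 XOR 1 = 1
  0 XOR 0 = 0
  1 XOR 0 = 1
  0 XOR 1 = 1
  1 XOR 0 = 1
  0 XOR 1 = 1
  1 XOR 0 = 1
  0 XOR 1 = 1
= 1111100010111111


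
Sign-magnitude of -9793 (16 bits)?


Sign bit: 1 (negative)
Magnitude: 9793 = 010011001000001
= 1010011001000001


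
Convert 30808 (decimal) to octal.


Divide by 8 repeatedly:
30808 ÷ 8 = 3851 remainder 0
3851 ÷ 8 = 481 remainder 3
481 ÷ 8 = 60 remainder 1
60 ÷ 8 = 7 remainder 4
7 ÷ 8 = 0 remainder 7
Reading remainders bottom-up:
= 0o74130


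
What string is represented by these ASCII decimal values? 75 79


Codes (decimal): 75 79
Per-code ASCII lookup:
  75  (range 65-90: uppercase, 75 - 65 = 10) → 'K'
  79  (range 65-90: uppercase, 79 - 65 = 14) → 'O'
= 'KO'


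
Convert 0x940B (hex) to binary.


Each hex digit → 4 binary bits:
  9 = 1001
  4 = 0100
  0 = 0000
  B = 1011
Concatenate: 1001 0100 0000 1011
= 1001010000001011
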